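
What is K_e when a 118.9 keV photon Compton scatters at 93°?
23.3872 keV

By energy conservation: K_e = E_initial - E_final

First find the scattered photon energy:
Initial wavelength: λ = hc/E = 10.4276 pm
Compton shift: Δλ = λ_C(1 - cos(93°)) = 2.5533 pm
Final wavelength: λ' = 10.4276 + 2.5533 = 12.9809 pm
Final photon energy: E' = hc/λ' = 95.5128 keV

Electron kinetic energy:
K_e = E - E' = 118.9000 - 95.5128 = 23.3872 keV

(Intermediate values are shown rounded; full precision is carried through to the final answer.)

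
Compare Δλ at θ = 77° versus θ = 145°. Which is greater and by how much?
145° produces the larger shift by a factor of 2.347

Calculate both shifts using Δλ = λ_C(1 - cos θ):

For θ₁ = 77°:
Δλ₁ = 2.4263 × (1 - cos(77°))
Δλ₁ = 2.4263 × 0.7750
Δλ₁ = 1.8805 pm

For θ₂ = 145°:
Δλ₂ = 2.4263 × (1 - cos(145°))
Δλ₂ = 2.4263 × 1.8192
Δλ₂ = 4.4138 pm

The 145° angle produces the larger shift.
Ratio: 4.4138/1.8805 = 2.347

(Intermediate values are shown rounded; full precision is carried through to the final answer.)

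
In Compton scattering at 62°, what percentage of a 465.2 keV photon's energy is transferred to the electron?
0.3257 (or 32.57%)

Calculate initial and final photon energies:

Initial: E₀ = 465.2 keV → λ₀ = 2.6652 pm
Compton shift: Δλ = 1.2872 pm
Final wavelength: λ' = 3.9524 pm
Final energy: E' = 313.6929 keV

Fractional energy loss:
(E₀ - E')/E₀ = (465.2000 - 313.6929)/465.2000
= 151.5071/465.2000
= 0.3257
= 32.57%

(Intermediate values are shown rounded; full precision is carried through to the final answer.)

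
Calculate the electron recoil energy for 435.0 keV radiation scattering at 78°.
175.1874 keV

By energy conservation: K_e = E_initial - E_final

First find the scattered photon energy:
Initial wavelength: λ = hc/E = 2.8502 pm
Compton shift: Δλ = λ_C(1 - cos(78°)) = 1.9219 pm
Final wavelength: λ' = 2.8502 + 1.9219 = 4.7721 pm
Final photon energy: E' = hc/λ' = 259.8126 keV

Electron kinetic energy:
K_e = E - E' = 435.0000 - 259.8126 = 175.1874 keV

(Intermediate values are shown rounded; full precision is carried through to the final answer.)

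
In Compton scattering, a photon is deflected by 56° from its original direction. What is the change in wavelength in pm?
1.0695 pm

Using the Compton scattering formula:
Δλ = λ_C(1 - cos θ)

where λ_C = h/(m_e·c) ≈ 2.4263 pm is the Compton wavelength of an electron.

For θ = 56°:
cos(56°) = 0.5592
1 - cos(56°) = 0.4408

Δλ = 2.4263 × 0.4408
Δλ = 1.0695 pm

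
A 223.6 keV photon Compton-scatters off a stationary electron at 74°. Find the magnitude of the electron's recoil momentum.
1.2859e-22 kg·m/s

The electron is initially at rest, so by conservation of momentum:
p⃗_e = p⃗₀ − p⃗'  (incident photon momentum minus scattered photon momentum)

Photon momentum magnitudes (p = h/λ = E/c):
λ₀ = hc/E₀ = 5.5449 pm → p₀ = h/λ₀ = 1.1950e-22 kg·m/s
Δλ = λ_C(1 − cos 74°) = 1.7575 pm
λ' = 7.3024 pm → p' = h/λ' = 9.0738e-23 kg·m/s

The scattered photon makes angle θ = 74° with the incident direction, so by the law of cosines:
|p⃗_e|² = p₀² + p'² − 2p₀p'cos θ
|p⃗_e|² = (1.1950e-22)² + (9.0738e-23)² − 2·1.1950e-22·9.0738e-23·cos(74°)
|p⃗_e| = 1.2859e-22 kg·m/s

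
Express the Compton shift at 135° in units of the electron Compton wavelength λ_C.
1.7071 λ_C

The Compton shift formula is:
Δλ = λ_C(1 - cos θ)

Dividing both sides by λ_C:
Δλ/λ_C = 1 - cos θ

For θ = 135°:
Δλ/λ_C = 1 - cos(135°)
Δλ/λ_C = 1 - -0.7071
Δλ/λ_C = 1.7071

This means the shift is 1.7071 × λ_C = 4.1420 pm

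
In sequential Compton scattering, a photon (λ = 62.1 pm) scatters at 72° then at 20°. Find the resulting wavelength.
63.9229 pm

Apply Compton shift twice:

First scattering at θ₁ = 72°:
Δλ₁ = λ_C(1 - cos(72°))
Δλ₁ = 2.4263 × 0.6910
Δλ₁ = 1.6765 pm

After first scattering:
λ₁ = 62.1 + 1.6765 = 63.7765 pm

Second scattering at θ₂ = 20°:
Δλ₂ = λ_C(1 - cos(20°))
Δλ₂ = 2.4263 × 0.0603
Δλ₂ = 0.1463 pm

Final wavelength:
λ₂ = 63.7765 + 0.1463 = 63.9229 pm

Total shift: Δλ_total = 1.6765 + 0.1463 = 1.8229 pm

(Intermediate values are shown rounded; full precision is carried through to the final answer.)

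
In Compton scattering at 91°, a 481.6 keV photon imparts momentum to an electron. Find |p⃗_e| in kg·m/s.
2.9101e-22 kg·m/s

The electron is initially at rest, so by conservation of momentum:
p⃗_e = p⃗₀ − p⃗'  (incident photon momentum minus scattered photon momentum)

Photon momentum magnitudes (p = h/λ = E/c):
λ₀ = hc/E₀ = 2.5744 pm → p₀ = h/λ₀ = 2.5738e-22 kg·m/s
Δλ = λ_C(1 − cos 91°) = 2.4687 pm
λ' = 5.0431 pm → p' = h/λ' = 1.3139e-22 kg·m/s

The scattered photon makes angle θ = 91° with the incident direction, so by the law of cosines:
|p⃗_e|² = p₀² + p'² − 2p₀p'cos θ
|p⃗_e|² = (2.5738e-22)² + (1.3139e-22)² − 2·2.5738e-22·1.3139e-22·cos(91°)
|p⃗_e| = 2.9101e-22 kg·m/s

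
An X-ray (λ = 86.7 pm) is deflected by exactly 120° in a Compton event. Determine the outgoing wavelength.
90.3395 pm

Using the Compton formula: λ' = λ + λ_C(1 − cos θ)

For θ = 120°, cos θ = -1/2 (exact) = -0.5000, so:
1 − cos 120° = 1 − (-1/2) = 1.5000

Δλ = λ_C × 1.5000 = 2.4263 × 1.5000 = 3.6395 pm

λ' = 86.7 + 3.6395 = 90.3395 pm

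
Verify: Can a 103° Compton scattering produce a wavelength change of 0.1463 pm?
No, inconsistent

Calculate the expected shift for θ = 103°:

Δλ_expected = λ_C(1 - cos(103°))
Δλ_expected = 2.4263 × (1 - cos(103°))
Δλ_expected = 2.4263 × 1.2250
Δλ_expected = 2.9721 pm

Given shift: 0.1463 pm
Expected shift: 2.9721 pm
Difference: 2.8258 pm

The values do not match. The given shift corresponds to θ ≈ 20.0°, not 103°.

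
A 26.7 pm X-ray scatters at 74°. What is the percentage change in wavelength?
6.5825%

Calculate the Compton shift:
Δλ = λ_C(1 - cos(74°))
Δλ = 2.4263 × (1 - cos(74°))
Δλ = 2.4263 × 0.7244
Δλ = 1.7575 pm

Percentage change:
(Δλ/λ₀) × 100 = (1.7575/26.7) × 100
= 6.5825%

(Intermediate values are shown rounded; full precision is carried through to the final answer.)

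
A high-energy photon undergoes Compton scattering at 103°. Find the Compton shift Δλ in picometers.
2.9721 pm

Using the Compton scattering formula:
Δλ = λ_C(1 - cos θ)

where λ_C = h/(m_e·c) ≈ 2.4263 pm is the Compton wavelength of an electron.

For θ = 103°:
cos(103°) = -0.2250
1 - cos(103°) = 1.2250

Δλ = 2.4263 × 1.2250
Δλ = 2.9721 pm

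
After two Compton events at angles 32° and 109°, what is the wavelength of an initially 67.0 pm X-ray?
70.5849 pm

Apply Compton shift twice:

First scattering at θ₁ = 32°:
Δλ₁ = λ_C(1 - cos(32°))
Δλ₁ = 2.4263 × 0.1520
Δλ₁ = 0.3687 pm

After first scattering:
λ₁ = 67.0 + 0.3687 = 67.3687 pm

Second scattering at θ₂ = 109°:
Δλ₂ = λ_C(1 - cos(109°))
Δλ₂ = 2.4263 × 1.3256
Δλ₂ = 3.2162 pm

Final wavelength:
λ₂ = 67.3687 + 3.2162 = 70.5849 pm

Total shift: Δλ_total = 0.3687 + 3.2162 = 3.5849 pm

(Intermediate values are shown rounded; full precision is carried through to the final answer.)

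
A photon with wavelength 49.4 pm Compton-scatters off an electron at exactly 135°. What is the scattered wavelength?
53.5420 pm

Using the Compton formula: λ' = λ + λ_C(1 − cos θ)

For θ = 135°, cos θ = -√2/2 (exact) ≈ -0.7071, so:
1 − cos 135° = 1 − (-√2/2) ≈ 1.7071

Δλ = λ_C × 1.7071 = 2.4263 × 1.7071 = 4.1420 pm

λ' = 49.4 + 4.1420 = 53.5420 pm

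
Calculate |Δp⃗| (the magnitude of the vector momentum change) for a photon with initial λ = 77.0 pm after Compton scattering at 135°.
1.5496e-23 kg·m/s

Photon momentum magnitude is p = h/λ.

Initial momentum:
p₀ = h/λ = 6.6261e-34/7.7000e-11 = 8.6053e-24 kg·m/s

After scattering:
λ' = λ + Δλ = 77.0 + 4.1420 = 81.1420 pm
p' = h/λ' = 6.6261e-34/8.1142e-11 = 8.1660e-24 kg·m/s

Momentum is a vector; the scattered photon's direction makes angle θ = 135° with the incident direction. The magnitude of the vector change Δp⃗ = p⃗₀ − p⃗' is found from the law of cosines:
|Δp⃗|² = p₀² + p'² − 2p₀p'cos θ
|Δp⃗|² = (8.6053e-24)² + (8.1660e-24)² − 2·8.6053e-24·8.1660e-24·cos(135°)
|Δp⃗| = 1.5496e-23 kg·m/s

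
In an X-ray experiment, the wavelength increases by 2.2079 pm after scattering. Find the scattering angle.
84.84°

From the Compton formula Δλ = λ_C(1 - cos θ), we can solve for θ:

cos θ = 1 - Δλ/λ_C

Given:
- Δλ = 2.2079 pm
- λ_C = h/(m_e·c) ≈ 2.42631024 pm

cos θ = 1 - 2.2079/2.42631024
cos θ = 1 - 0.909983
cos θ = 0.090017

θ = arccos(0.090017)
θ = 84.84°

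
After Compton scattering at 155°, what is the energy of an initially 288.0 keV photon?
138.8354 keV

First convert energy to wavelength:
λ = hc/E, with hc ≈ 1239.842 keV·pm (i.e. 1239.842 eV·nm)

For E = 288.0 keV = 288000 eV:
λ = 1239.842 keV·pm / 288.0 keV
λ = 4.3050 pm

Calculate the Compton shift:
Δλ = λ_C(1 - cos(155°)) = 2.4263 × 1.9063
Δλ = 4.6253 pm

Final wavelength:
λ' = 4.3050 + 4.6253 = 8.9303 pm

Final energy:
E' = hc/λ' = 1239.842 / 8.9303 = 138.8354 keV

(Intermediate values are shown rounded; full precision is carried through to the final answer.)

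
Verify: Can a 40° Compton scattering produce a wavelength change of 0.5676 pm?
Yes, consistent

Calculate the expected shift for θ = 40°:

Δλ_expected = λ_C(1 - cos(40°))
Δλ_expected = 2.4263 × (1 - cos(40°))
Δλ_expected = 2.4263 × 0.2340
Δλ_expected = 0.5676 pm

Given shift: 0.5676 pm
Expected shift: 0.5676 pm
Difference: 0.0000 pm

The values match. This is consistent with Compton scattering at the stated angle.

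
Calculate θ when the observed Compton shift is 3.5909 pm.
118.68°

From the Compton formula Δλ = λ_C(1 - cos θ), we can solve for θ:

cos θ = 1 - Δλ/λ_C

Given:
- Δλ = 3.5909 pm
- λ_C = h/(m_e·c) ≈ 2.42631024 pm

cos θ = 1 - 3.5909/2.42631024
cos θ = 1 - 1.479984
cos θ = -0.479984

θ = arccos(-0.479984)
θ = 118.68°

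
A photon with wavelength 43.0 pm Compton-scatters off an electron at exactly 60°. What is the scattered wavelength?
44.2132 pm

Using the Compton formula: λ' = λ + λ_C(1 − cos θ)

For θ = 60°, cos θ = 1/2 (exact) = 0.5000, so:
1 − cos 60° = 1 − (1/2) = 0.5000

Δλ = λ_C × 0.5000 = 2.4263 × 0.5000 = 1.2132 pm

λ' = 43.0 + 1.2132 = 44.2132 pm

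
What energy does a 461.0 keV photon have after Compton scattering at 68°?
294.7191 keV

First convert energy to wavelength:
λ = hc/E, with hc ≈ 1239.842 keV·pm (i.e. 1239.842 eV·nm)

For E = 461.0 keV = 461000 eV:
λ = 1239.842 keV·pm / 461.0 keV
λ = 2.6895 pm

Calculate the Compton shift:
Δλ = λ_C(1 - cos(68°)) = 2.4263 × 0.6254
Δλ = 1.5174 pm

Final wavelength:
λ' = 2.6895 + 1.5174 = 4.2069 pm

Final energy:
E' = hc/λ' = 1239.842 / 4.2069 = 294.7191 keV

(Intermediate values are shown rounded; full precision is carried through to the final answer.)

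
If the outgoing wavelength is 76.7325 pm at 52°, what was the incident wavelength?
75.8000 pm

From λ' = λ + Δλ, we have λ = λ' - Δλ

First calculate the Compton shift:
Δλ = λ_C(1 - cos θ)
Δλ = 2.4263 × (1 - cos(52°))
Δλ = 2.4263 × 0.3843
Δλ = 0.9325 pm

Initial wavelength:
λ = λ' - Δλ
λ = 76.7325 - 0.9325
λ = 75.8000 pm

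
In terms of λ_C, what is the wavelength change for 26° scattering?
0.1012 λ_C

The Compton shift formula is:
Δλ = λ_C(1 - cos θ)

Dividing both sides by λ_C:
Δλ/λ_C = 1 - cos θ

For θ = 26°:
Δλ/λ_C = 1 - cos(26°)
Δλ/λ_C = 1 - 0.8988
Δλ/λ_C = 0.1012

This means the shift is 0.1012 × λ_C = 0.2456 pm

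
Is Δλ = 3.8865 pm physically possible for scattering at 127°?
Yes, consistent

Calculate the expected shift for θ = 127°:

Δλ_expected = λ_C(1 - cos(127°))
Δλ_expected = 2.4263 × (1 - cos(127°))
Δλ_expected = 2.4263 × 1.6018
Δλ_expected = 3.8865 pm

Given shift: 3.8865 pm
Expected shift: 3.8865 pm
Difference: 0.0000 pm

The values match. This is consistent with Compton scattering at the stated angle.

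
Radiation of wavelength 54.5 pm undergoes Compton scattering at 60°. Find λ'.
55.7132 pm

Using the Compton formula: λ' = λ + λ_C(1 − cos θ)

For θ = 60°, cos θ = 1/2 (exact) = 0.5000, so:
1 − cos 60° = 1 − (1/2) = 0.5000

Δλ = λ_C × 0.5000 = 2.4263 × 0.5000 = 1.2132 pm

λ' = 54.5 + 1.2132 = 55.7132 pm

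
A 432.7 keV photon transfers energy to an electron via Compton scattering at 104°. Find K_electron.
221.7941 keV

By energy conservation: K_e = E_initial - E_final

First find the scattered photon energy:
Initial wavelength: λ = hc/E = 2.8654 pm
Compton shift: Δλ = λ_C(1 - cos(104°)) = 3.0133 pm
Final wavelength: λ' = 2.8654 + 3.0133 = 5.8786 pm
Final photon energy: E' = hc/λ' = 210.9059 keV

Electron kinetic energy:
K_e = E - E' = 432.7000 - 210.9059 = 221.7941 keV

(Intermediate values are shown rounded; full precision is carried through to the final answer.)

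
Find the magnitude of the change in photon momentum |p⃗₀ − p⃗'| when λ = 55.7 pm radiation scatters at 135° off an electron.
2.1223e-23 kg·m/s

Photon momentum magnitude is p = h/λ.

Initial momentum:
p₀ = h/λ = 6.6261e-34/5.5700e-11 = 1.1896e-23 kg·m/s

After scattering:
λ' = λ + Δλ = 55.7 + 4.1420 = 59.8420 pm
p' = h/λ' = 6.6261e-34/5.9842e-11 = 1.1073e-23 kg·m/s

Momentum is a vector; the scattered photon's direction makes angle θ = 135° with the incident direction. The magnitude of the vector change Δp⃗ = p⃗₀ − p⃗' is found from the law of cosines:
|Δp⃗|² = p₀² + p'² − 2p₀p'cos θ
|Δp⃗|² = (1.1896e-23)² + (1.1073e-23)² − 2·1.1896e-23·1.1073e-23·cos(135°)
|Δp⃗| = 2.1223e-23 kg·m/s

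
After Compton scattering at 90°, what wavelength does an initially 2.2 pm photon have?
4.6263 pm

Using the Compton formula: λ' = λ + λ_C(1 − cos θ)

For θ = 90°, cos θ = 0 (exact) = 0.0000, so:
1 − cos 90° = 1 − (0) = 1.0000

Δλ = λ_C × 1.0000 = 2.4263 × 1.0000 = 2.4263 pm

λ' = 2.2 + 2.4263 = 4.6263 pm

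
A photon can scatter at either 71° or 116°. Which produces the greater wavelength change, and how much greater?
116° produces the larger shift by a factor of 2.133

Calculate both shifts using Δλ = λ_C(1 - cos θ):

For θ₁ = 71°:
Δλ₁ = 2.4263 × (1 - cos(71°))
Δλ₁ = 2.4263 × 0.6744
Δλ₁ = 1.6364 pm

For θ₂ = 116°:
Δλ₂ = 2.4263 × (1 - cos(116°))
Δλ₂ = 2.4263 × 1.4384
Δλ₂ = 3.4899 pm

The 116° angle produces the larger shift.
Ratio: 3.4899/1.6364 = 2.133

(Intermediate values are shown rounded; full precision is carried through to the final answer.)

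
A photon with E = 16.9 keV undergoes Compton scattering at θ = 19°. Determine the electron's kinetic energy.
0.0304 keV

By energy conservation: K_e = E_initial - E_final

First find the scattered photon energy:
Initial wavelength: λ = hc/E = 73.3634 pm
Compton shift: Δλ = λ_C(1 - cos(19°)) = 0.1322 pm
Final wavelength: λ' = 73.3634 + 0.1322 = 73.4956 pm
Final photon energy: E' = hc/λ' = 16.8696 keV

Electron kinetic energy:
K_e = E - E' = 16.9000 - 16.8696 = 0.0304 keV

(Intermediate values are shown rounded; full precision is carried through to the final answer.)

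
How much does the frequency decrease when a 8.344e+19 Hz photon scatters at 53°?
1.768e+19 Hz (decrease)

Convert frequency to wavelength (c = 299792458 m/s):
λ₀ = c/f₀ = 299792458/8.344e+19 = 3.5929106e-12 m = 3.5929 pm

Calculate Compton shift:
Δλ = λ_C(1 - cos(53°)) = 0.9661 pm

Final wavelength:
λ' = λ₀ + Δλ = 3.5929 + 0.9661 = 4.5590 pm

Final frequency:
f' = c/λ' = 299792458/4.5590309e-12 = 6.5757936e+19 Hz

Frequency shift (decrease):
Δf = f₀ - f' = 8.344e+19 - 6.5757936e+19 = 1.768e+19 Hz

(Intermediate values are shown rounded; full precision is carried through to the final answer.)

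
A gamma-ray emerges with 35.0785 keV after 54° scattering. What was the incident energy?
36.1000 keV

Convert final energy to wavelength (hc ≈ 1239.842 keV·pm):
λ' = hc/E' = 1239.842 / 35.0785 = 35.3448 pm

Calculate the Compton shift:
Δλ = λ_C(1 - cos(54°))
Δλ = 2.4263 × (1 - cos(54°))
Δλ = 1.0002 pm

Initial wavelength:
λ = λ' - Δλ = 35.3448 - 1.0002 = 34.3446 pm

Initial energy:
E = hc/λ = 1239.842 / 34.3446 = 36.1000 keV

(Intermediate values are shown rounded; full precision is carried through to the final answer.)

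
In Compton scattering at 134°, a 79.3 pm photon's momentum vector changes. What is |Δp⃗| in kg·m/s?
1.5005e-23 kg·m/s

Photon momentum magnitude is p = h/λ.

Initial momentum:
p₀ = h/λ = 6.6261e-34/7.9300e-11 = 8.3557e-24 kg·m/s

After scattering:
λ' = λ + Δλ = 79.3 + 4.1118 = 83.4118 pm
p' = h/λ' = 6.6261e-34/8.3412e-11 = 7.9438e-24 kg·m/s

Momentum is a vector; the scattered photon's direction makes angle θ = 134° with the incident direction. The magnitude of the vector change Δp⃗ = p⃗₀ − p⃗' is found from the law of cosines:
|Δp⃗|² = p₀² + p'² − 2p₀p'cos θ
|Δp⃗|² = (8.3557e-24)² + (7.9438e-24)² − 2·8.3557e-24·7.9438e-24·cos(134°)
|Δp⃗| = 1.5005e-23 kg·m/s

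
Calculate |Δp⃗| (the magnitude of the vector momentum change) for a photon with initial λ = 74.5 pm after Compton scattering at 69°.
9.9733e-24 kg·m/s

Photon momentum magnitude is p = h/λ.

Initial momentum:
p₀ = h/λ = 6.6261e-34/7.4500e-11 = 8.8941e-24 kg·m/s

After scattering:
λ' = λ + Δλ = 74.5 + 1.5568 = 76.0568 pm
p' = h/λ' = 6.6261e-34/7.6057e-11 = 8.7120e-24 kg·m/s

Momentum is a vector; the scattered photon's direction makes angle θ = 69° with the incident direction. The magnitude of the vector change Δp⃗ = p⃗₀ − p⃗' is found from the law of cosines:
|Δp⃗|² = p₀² + p'² − 2p₀p'cos θ
|Δp⃗|² = (8.8941e-24)² + (8.7120e-24)² − 2·8.8941e-24·8.7120e-24·cos(69°)
|Δp⃗| = 9.9733e-24 kg·m/s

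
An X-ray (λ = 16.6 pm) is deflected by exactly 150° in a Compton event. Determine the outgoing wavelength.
21.1276 pm

Using the Compton formula: λ' = λ + λ_C(1 − cos θ)

For θ = 150°, cos θ = -√3/2 (exact) ≈ -0.8660, so:
1 − cos 150° = 1 − (-√3/2) ≈ 1.8660

Δλ = λ_C × 1.8660 = 2.4263 × 1.8660 = 4.5276 pm

λ' = 16.6 + 4.5276 = 21.1276 pm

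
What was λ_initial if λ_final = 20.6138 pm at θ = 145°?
16.2000 pm

From λ' = λ + Δλ, we have λ = λ' - Δλ

First calculate the Compton shift:
Δλ = λ_C(1 - cos θ)
Δλ = 2.4263 × (1 - cos(145°))
Δλ = 2.4263 × 1.8192
Δλ = 4.4138 pm

Initial wavelength:
λ = λ' - Δλ
λ = 20.6138 - 4.4138
λ = 16.2000 pm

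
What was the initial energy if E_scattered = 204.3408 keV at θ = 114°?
467.0997 keV

Convert final energy to wavelength (hc ≈ 1239.842 keV·pm):
λ' = hc/E' = 1239.842 / 204.3408 = 6.0675 pm

Calculate the Compton shift:
Δλ = λ_C(1 - cos(114°))
Δλ = 2.4263 × (1 - cos(114°))
Δλ = 3.4132 pm

Initial wavelength:
λ = λ' - Δλ = 6.0675 - 3.4132 = 2.6543 pm

Initial energy:
E = hc/λ = 1239.842 / 2.6543 = 467.0997 keV

(Intermediate values are shown rounded; full precision is carried through to the final answer.)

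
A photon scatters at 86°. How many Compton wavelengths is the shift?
0.9302 λ_C

The Compton shift formula is:
Δλ = λ_C(1 - cos θ)

Dividing both sides by λ_C:
Δλ/λ_C = 1 - cos θ

For θ = 86°:
Δλ/λ_C = 1 - cos(86°)
Δλ/λ_C = 1 - 0.0698
Δλ/λ_C = 0.9302

This means the shift is 0.9302 × λ_C = 2.2571 pm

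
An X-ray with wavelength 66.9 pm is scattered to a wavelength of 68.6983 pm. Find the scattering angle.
75.00°

First find the wavelength shift:
Δλ = λ' - λ = 68.6983 - 66.9 = 1.7983 pm

Using Δλ = λ_C(1 - cos θ), with λ_C = h/(m_e·c) ≈ 2.42631024 pm:
cos θ = 1 - Δλ/λ_C
cos θ = 1 - 1.7983/2.42631024
cos θ = 0.258833

θ = arccos(0.258833)
θ = 75.00°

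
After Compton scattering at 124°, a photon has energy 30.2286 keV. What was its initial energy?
33.3000 keV

Convert final energy to wavelength (hc ≈ 1239.842 keV·pm):
λ' = hc/E' = 1239.842 / 30.2286 = 41.0155 pm

Calculate the Compton shift:
Δλ = λ_C(1 - cos(124°))
Δλ = 2.4263 × (1 - cos(124°))
Δλ = 3.7831 pm

Initial wavelength:
λ = λ' - Δλ = 41.0155 - 3.7831 = 37.2324 pm

Initial energy:
E = hc/λ = 1239.842 / 37.2324 = 33.3000 keV

(Intermediate values are shown rounded; full precision is carried through to the final answer.)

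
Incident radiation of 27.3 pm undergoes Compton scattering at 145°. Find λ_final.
31.7138 pm

Using the Compton scattering formula:
λ' = λ + Δλ = λ + λ_C(1 - cos θ)

Given:
- Initial wavelength λ = 27.3 pm
- Scattering angle θ = 145°
- Compton wavelength λ_C ≈ 2.4263 pm

Calculate the shift:
Δλ = 2.4263 × (1 - cos(145°))
Δλ = 2.4263 × 1.8192
Δλ = 4.4138 pm

Final wavelength:
λ' = 27.3 + 4.4138 = 31.7138 pm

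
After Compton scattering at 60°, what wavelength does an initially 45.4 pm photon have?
46.6132 pm

Using the Compton formula: λ' = λ + λ_C(1 − cos θ)

For θ = 60°, cos θ = 1/2 (exact) = 0.5000, so:
1 − cos 60° = 1 − (1/2) = 0.5000

Δλ = λ_C × 0.5000 = 2.4263 × 0.5000 = 1.2132 pm

λ' = 45.4 + 1.2132 = 46.6132 pm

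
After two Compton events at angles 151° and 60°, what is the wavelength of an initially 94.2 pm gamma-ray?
99.9616 pm

Apply Compton shift twice:

First scattering at θ₁ = 151°:
Δλ₁ = λ_C(1 - cos(151°))
Δλ₁ = 2.4263 × 1.8746
Δλ₁ = 4.5484 pm

After first scattering:
λ₁ = 94.2 + 4.5484 = 98.7484 pm

Second scattering at θ₂ = 60°:
Δλ₂ = λ_C(1 - cos(60°))
Δλ₂ = 2.4263 × 0.5000
Δλ₂ = 1.2132 pm

Final wavelength:
λ₂ = 98.7484 + 1.2132 = 99.9616 pm

Total shift: Δλ_total = 4.5484 + 1.2132 = 5.7616 pm

(Intermediate values are shown rounded; full precision is carried through to the final answer.)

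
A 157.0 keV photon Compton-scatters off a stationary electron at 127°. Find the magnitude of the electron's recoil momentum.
1.2602e-22 kg·m/s

The electron is initially at rest, so by conservation of momentum:
p⃗_e = p⃗₀ − p⃗'  (incident photon momentum minus scattered photon momentum)

Photon momentum magnitudes (p = h/λ = E/c):
λ₀ = hc/E₀ = 7.8971 pm → p₀ = h/λ₀ = 8.3905e-23 kg·m/s
Δλ = λ_C(1 − cos 127°) = 3.8865 pm
λ' = 11.7836 pm → p' = h/λ' = 5.6231e-23 kg·m/s

The scattered photon makes angle θ = 127° with the incident direction, so by the law of cosines:
|p⃗_e|² = p₀² + p'² − 2p₀p'cos θ
|p⃗_e|² = (8.3905e-23)² + (5.6231e-23)² − 2·8.3905e-23·5.6231e-23·cos(127°)
|p⃗_e| = 1.2602e-22 kg·m/s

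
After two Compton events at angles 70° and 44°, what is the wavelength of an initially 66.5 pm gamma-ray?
68.7774 pm

Apply Compton shift twice:

First scattering at θ₁ = 70°:
Δλ₁ = λ_C(1 - cos(70°))
Δλ₁ = 2.4263 × 0.6580
Δλ₁ = 1.5965 pm

After first scattering:
λ₁ = 66.5 + 1.5965 = 68.0965 pm

Second scattering at θ₂ = 44°:
Δλ₂ = λ_C(1 - cos(44°))
Δλ₂ = 2.4263 × 0.2807
Δλ₂ = 0.6810 pm

Final wavelength:
λ₂ = 68.0965 + 0.6810 = 68.7774 pm

Total shift: Δλ_total = 1.5965 + 0.6810 = 2.2774 pm

(Intermediate values are shown rounded; full precision is carried through to the final answer.)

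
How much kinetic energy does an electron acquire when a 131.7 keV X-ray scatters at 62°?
15.8417 keV

By energy conservation: K_e = E_initial - E_final

First find the scattered photon energy:
Initial wavelength: λ = hc/E = 9.4141 pm
Compton shift: Δλ = λ_C(1 - cos(62°)) = 1.2872 pm
Final wavelength: λ' = 9.4141 + 1.2872 = 10.7014 pm
Final photon energy: E' = hc/λ' = 115.8583 keV

Electron kinetic energy:
K_e = E - E' = 131.7000 - 115.8583 = 15.8417 keV

(Intermediate values are shown rounded; full precision is carried through to the final answer.)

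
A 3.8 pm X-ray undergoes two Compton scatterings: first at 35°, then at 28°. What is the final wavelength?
4.5228 pm

Apply Compton shift twice:

First scattering at θ₁ = 35°:
Δλ₁ = λ_C(1 - cos(35°))
Δλ₁ = 2.4263 × 0.1808
Δλ₁ = 0.4388 pm

After first scattering:
λ₁ = 3.8 + 0.4388 = 4.2388 pm

Second scattering at θ₂ = 28°:
Δλ₂ = λ_C(1 - cos(28°))
Δλ₂ = 2.4263 × 0.1171
Δλ₂ = 0.2840 pm

Final wavelength:
λ₂ = 4.2388 + 0.2840 = 4.5228 pm

Total shift: Δλ_total = 0.4388 + 0.2840 = 0.7228 pm

(Intermediate values are shown rounded; full precision is carried through to the final answer.)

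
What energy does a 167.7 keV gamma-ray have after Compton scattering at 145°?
105.0087 keV

First convert energy to wavelength:
λ = hc/E, with hc ≈ 1239.842 keV·pm (i.e. 1239.842 eV·nm)

For E = 167.7 keV = 167700 eV:
λ = 1239.842 keV·pm / 167.7 keV
λ = 7.3932 pm

Calculate the Compton shift:
Δλ = λ_C(1 - cos(145°)) = 2.4263 × 1.8192
Δλ = 4.4138 pm

Final wavelength:
λ' = 7.3932 + 4.4138 = 11.8070 pm

Final energy:
E' = hc/λ' = 1239.842 / 11.8070 = 105.0087 keV

(Intermediate values are shown rounded; full precision is carried through to the final answer.)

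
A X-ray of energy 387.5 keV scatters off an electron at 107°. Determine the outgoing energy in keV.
195.7042 keV

First convert energy to wavelength:
λ = hc/E, with hc ≈ 1239.842 keV·pm (i.e. 1239.842 eV·nm)

For E = 387.5 keV = 387500 eV:
λ = 1239.842 keV·pm / 387.5 keV
λ = 3.1996 pm

Calculate the Compton shift:
Δλ = λ_C(1 - cos(107°)) = 2.4263 × 1.2924
Δλ = 3.1357 pm

Final wavelength:
λ' = 3.1996 + 3.1357 = 6.3353 pm

Final energy:
E' = hc/λ' = 1239.842 / 6.3353 = 195.7042 keV

(Intermediate values are shown rounded; full precision is carried through to the final answer.)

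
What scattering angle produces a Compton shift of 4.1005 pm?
133.63°

From the Compton formula Δλ = λ_C(1 - cos θ), we can solve for θ:

cos θ = 1 - Δλ/λ_C

Given:
- Δλ = 4.1005 pm
- λ_C = h/(m_e·c) ≈ 2.42631024 pm

cos θ = 1 - 4.1005/2.42631024
cos θ = 1 - 1.690015
cos θ = -0.690015

θ = arccos(-0.690015)
θ = 133.63°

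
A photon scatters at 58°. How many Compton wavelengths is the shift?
0.4701 λ_C

The Compton shift formula is:
Δλ = λ_C(1 - cos θ)

Dividing both sides by λ_C:
Δλ/λ_C = 1 - cos θ

For θ = 58°:
Δλ/λ_C = 1 - cos(58°)
Δλ/λ_C = 1 - 0.5299
Δλ/λ_C = 0.4701

This means the shift is 0.4701 × λ_C = 1.1406 pm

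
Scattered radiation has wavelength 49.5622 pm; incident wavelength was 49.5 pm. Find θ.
13.00°

First find the wavelength shift:
Δλ = λ' - λ = 49.5622 - 49.5 = 0.0622 pm

Using Δλ = λ_C(1 - cos θ), with λ_C = h/(m_e·c) ≈ 2.42631024 pm:
cos θ = 1 - Δλ/λ_C
cos θ = 1 - 0.0622/2.42631024
cos θ = 0.974364

θ = arccos(0.974364)
θ = 13.00°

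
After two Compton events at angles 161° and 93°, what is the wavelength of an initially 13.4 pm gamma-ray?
20.6737 pm

Apply Compton shift twice:

First scattering at θ₁ = 161°:
Δλ₁ = λ_C(1 - cos(161°))
Δλ₁ = 2.4263 × 1.9455
Δλ₁ = 4.7204 pm

After first scattering:
λ₁ = 13.4 + 4.7204 = 18.1204 pm

Second scattering at θ₂ = 93°:
Δλ₂ = λ_C(1 - cos(93°))
Δλ₂ = 2.4263 × 1.0523
Δλ₂ = 2.5533 pm

Final wavelength:
λ₂ = 18.1204 + 2.5533 = 20.6737 pm

Total shift: Δλ_total = 4.7204 + 2.5533 = 7.2737 pm

(Intermediate values are shown rounded; full precision is carried through to the final answer.)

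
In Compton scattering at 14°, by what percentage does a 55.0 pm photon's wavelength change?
0.1310%

Calculate the Compton shift:
Δλ = λ_C(1 - cos(14°))
Δλ = 2.4263 × (1 - cos(14°))
Δλ = 2.4263 × 0.0297
Δλ = 0.0721 pm

Percentage change:
(Δλ/λ₀) × 100 = (0.0721/55.0) × 100
= 0.1310%

(Intermediate values are shown rounded; full precision is carried through to the final answer.)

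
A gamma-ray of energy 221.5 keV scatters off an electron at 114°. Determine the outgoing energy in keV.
137.5972 keV

First convert energy to wavelength:
λ = hc/E, with hc ≈ 1239.842 keV·pm (i.e. 1239.842 eV·nm)

For E = 221.5 keV = 221500 eV:
λ = 1239.842 keV·pm / 221.5 keV
λ = 5.5975 pm

Calculate the Compton shift:
Δλ = λ_C(1 - cos(114°)) = 2.4263 × 1.4067
Δλ = 3.4132 pm

Final wavelength:
λ' = 5.5975 + 3.4132 = 9.0107 pm

Final energy:
E' = hc/λ' = 1239.842 / 9.0107 = 137.5972 keV

(Intermediate values are shown rounded; full precision is carried through to the final answer.)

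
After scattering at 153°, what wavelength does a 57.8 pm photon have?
62.3882 pm

Using the Compton scattering formula:
λ' = λ + Δλ = λ + λ_C(1 - cos θ)

Given:
- Initial wavelength λ = 57.8 pm
- Scattering angle θ = 153°
- Compton wavelength λ_C ≈ 2.4263 pm

Calculate the shift:
Δλ = 2.4263 × (1 - cos(153°))
Δλ = 2.4263 × 1.8910
Δλ = 4.5882 pm

Final wavelength:
λ' = 57.8 + 4.5882 = 62.3882 pm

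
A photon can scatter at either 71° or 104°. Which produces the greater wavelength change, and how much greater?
104° produces the larger shift by a factor of 1.841

Calculate both shifts using Δλ = λ_C(1 - cos θ):

For θ₁ = 71°:
Δλ₁ = 2.4263 × (1 - cos(71°))
Δλ₁ = 2.4263 × 0.6744
Δλ₁ = 1.6364 pm

For θ₂ = 104°:
Δλ₂ = 2.4263 × (1 - cos(104°))
Δλ₂ = 2.4263 × 1.2419
Δλ₂ = 3.0133 pm

The 104° angle produces the larger shift.
Ratio: 3.0133/1.6364 = 1.841

(Intermediate values are shown rounded; full precision is carried through to the final answer.)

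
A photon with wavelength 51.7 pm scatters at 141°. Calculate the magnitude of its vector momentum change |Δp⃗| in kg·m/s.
2.3235e-23 kg·m/s

Photon momentum magnitude is p = h/λ.

Initial momentum:
p₀ = h/λ = 6.6261e-34/5.1700e-11 = 1.2816e-23 kg·m/s

After scattering:
λ' = λ + Δλ = 51.7 + 4.3119 = 56.0119 pm
p' = h/λ' = 6.6261e-34/5.6012e-11 = 1.1830e-23 kg·m/s

Momentum is a vector; the scattered photon's direction makes angle θ = 141° with the incident direction. The magnitude of the vector change Δp⃗ = p⃗₀ − p⃗' is found from the law of cosines:
|Δp⃗|² = p₀² + p'² − 2p₀p'cos θ
|Δp⃗|² = (1.2816e-23)² + (1.1830e-23)² − 2·1.2816e-23·1.1830e-23·cos(141°)
|Δp⃗| = 2.3235e-23 kg·m/s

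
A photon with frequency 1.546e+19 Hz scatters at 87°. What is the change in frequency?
1.639e+18 Hz (decrease)

Convert frequency to wavelength (c = 299792458 m/s):
λ₀ = c/f₀ = 299792458/1.546e+19 = 1.9391491e-11 m = 19.3915 pm

Calculate Compton shift:
Δλ = λ_C(1 - cos(87°)) = 2.2993 pm

Final wavelength:
λ' = λ₀ + Δλ = 19.3915 + 2.2993 = 21.6908 pm

Final frequency:
f' = c/λ' = 299792458/2.1690818e-11 = 1.3821169e+19 Hz

Frequency shift (decrease):
Δf = f₀ - f' = 1.546e+19 - 1.3821169e+19 = 1.639e+18 Hz

(Intermediate values are shown rounded; full precision is carried through to the final answer.)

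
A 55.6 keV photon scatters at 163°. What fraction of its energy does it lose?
0.1755 (or 17.55%)

Calculate initial and final photon energies:

Initial: E₀ = 55.6 keV → λ₀ = 22.2993 pm
Compton shift: Δλ = 4.7466 pm
Final wavelength: λ' = 27.0459 pm
Final energy: E' = 45.8421 keV

Fractional energy loss:
(E₀ - E')/E₀ = (55.6000 - 45.8421)/55.6000
= 9.7579/55.6000
= 0.1755
= 17.55%

(Intermediate values are shown rounded; full precision is carried through to the final answer.)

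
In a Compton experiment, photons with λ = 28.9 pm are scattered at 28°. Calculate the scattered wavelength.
29.1840 pm

Using the Compton scattering formula:
λ' = λ + Δλ = λ + λ_C(1 - cos θ)

Given:
- Initial wavelength λ = 28.9 pm
- Scattering angle θ = 28°
- Compton wavelength λ_C ≈ 2.4263 pm

Calculate the shift:
Δλ = 2.4263 × (1 - cos(28°))
Δλ = 2.4263 × 0.1171
Δλ = 0.2840 pm

Final wavelength:
λ' = 28.9 + 0.2840 = 29.1840 pm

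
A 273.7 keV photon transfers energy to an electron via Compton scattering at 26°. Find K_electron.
14.0737 keV

By energy conservation: K_e = E_initial - E_final

First find the scattered photon energy:
Initial wavelength: λ = hc/E = 4.5299 pm
Compton shift: Δλ = λ_C(1 - cos(26°)) = 0.2456 pm
Final wavelength: λ' = 4.5299 + 0.2456 = 4.7755 pm
Final photon energy: E' = hc/λ' = 259.6263 keV

Electron kinetic energy:
K_e = E - E' = 273.7000 - 259.6263 = 14.0737 keV

(Intermediate values are shown rounded; full precision is carried through to the final answer.)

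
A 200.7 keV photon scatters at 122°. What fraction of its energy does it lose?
0.3753 (or 37.53%)

Calculate initial and final photon energies:

Initial: E₀ = 200.7 keV → λ₀ = 6.1776 pm
Compton shift: Δλ = 3.7121 pm
Final wavelength: λ' = 9.8896 pm
Final energy: E' = 125.3677 keV

Fractional energy loss:
(E₀ - E')/E₀ = (200.7000 - 125.3677)/200.7000
= 75.3323/200.7000
= 0.3753
= 37.53%

(Intermediate values are shown rounded; full precision is carried through to the final answer.)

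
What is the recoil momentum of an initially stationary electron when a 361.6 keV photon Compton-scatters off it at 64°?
1.8177e-22 kg·m/s

The electron is initially at rest, so by conservation of momentum:
p⃗_e = p⃗₀ − p⃗'  (incident photon momentum minus scattered photon momentum)

Photon momentum magnitudes (p = h/λ = E/c):
λ₀ = hc/E₀ = 3.4288 pm → p₀ = h/λ₀ = 1.9325e-22 kg·m/s
Δλ = λ_C(1 − cos 64°) = 1.3627 pm
λ' = 4.7915 pm → p' = h/λ' = 1.3829e-22 kg·m/s

The scattered photon makes angle θ = 64° with the incident direction, so by the law of cosines:
|p⃗_e|² = p₀² + p'² − 2p₀p'cos θ
|p⃗_e|² = (1.9325e-22)² + (1.3829e-22)² − 2·1.9325e-22·1.3829e-22·cos(64°)
|p⃗_e| = 1.8177e-22 kg·m/s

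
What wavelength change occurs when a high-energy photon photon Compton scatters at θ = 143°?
4.3640 pm

Using the Compton scattering formula:
Δλ = λ_C(1 - cos θ)

where λ_C = h/(m_e·c) ≈ 2.4263 pm is the Compton wavelength of an electron.

For θ = 143°:
cos(143°) = -0.7986
1 - cos(143°) = 1.7986

Δλ = 2.4263 × 1.7986
Δλ = 4.3640 pm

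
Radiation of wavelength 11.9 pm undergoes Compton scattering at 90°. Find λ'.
14.3263 pm

Using the Compton formula: λ' = λ + λ_C(1 − cos θ)

For θ = 90°, cos θ = 0 (exact) = 0.0000, so:
1 − cos 90° = 1 − (0) = 1.0000

Δλ = λ_C × 1.0000 = 2.4263 × 1.0000 = 2.4263 pm

λ' = 11.9 + 2.4263 = 14.3263 pm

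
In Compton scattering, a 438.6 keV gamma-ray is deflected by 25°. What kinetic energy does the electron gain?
32.6459 keV

By energy conservation: K_e = E_initial - E_final

First find the scattered photon energy:
Initial wavelength: λ = hc/E = 2.8268 pm
Compton shift: Δλ = λ_C(1 - cos(25°)) = 0.2273 pm
Final wavelength: λ' = 2.8268 + 0.2273 = 3.0541 pm
Final photon energy: E' = hc/λ' = 405.9541 keV

Electron kinetic energy:
K_e = E - E' = 438.6000 - 405.9541 = 32.6459 keV

(Intermediate values are shown rounded; full precision is carried through to the final answer.)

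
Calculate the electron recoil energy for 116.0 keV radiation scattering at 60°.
11.8243 keV

By energy conservation: K_e = E_initial - E_final

First find the scattered photon energy:
Initial wavelength: λ = hc/E = 10.6883 pm
Compton shift: Δλ = λ_C(1 - cos(60°)) = 1.2132 pm
Final wavelength: λ' = 10.6883 + 1.2132 = 11.9014 pm
Final photon energy: E' = hc/λ' = 104.1757 keV

Electron kinetic energy:
K_e = E - E' = 116.0000 - 104.1757 = 11.8243 keV

(Intermediate values are shown rounded; full precision is carried through to the final answer.)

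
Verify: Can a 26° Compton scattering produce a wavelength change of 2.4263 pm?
No, inconsistent

Calculate the expected shift for θ = 26°:

Δλ_expected = λ_C(1 - cos(26°))
Δλ_expected = 2.4263 × (1 - cos(26°))
Δλ_expected = 2.4263 × 0.1012
Δλ_expected = 0.2456 pm

Given shift: 2.4263 pm
Expected shift: 0.2456 pm
Difference: 2.1808 pm

The values do not match. The given shift corresponds to θ ≈ 90.0°, not 26°.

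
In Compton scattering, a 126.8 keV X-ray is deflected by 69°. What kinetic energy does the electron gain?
17.4157 keV

By energy conservation: K_e = E_initial - E_final

First find the scattered photon energy:
Initial wavelength: λ = hc/E = 9.7779 pm
Compton shift: Δλ = λ_C(1 - cos(69°)) = 1.5568 pm
Final wavelength: λ' = 9.7779 + 1.5568 = 11.3347 pm
Final photon energy: E' = hc/λ' = 109.3843 keV

Electron kinetic energy:
K_e = E - E' = 126.8000 - 109.3843 = 17.4157 keV

(Intermediate values are shown rounded; full precision is carried through to the final answer.)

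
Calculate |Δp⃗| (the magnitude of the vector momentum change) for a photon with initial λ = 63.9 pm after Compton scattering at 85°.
1.3779e-23 kg·m/s

Photon momentum magnitude is p = h/λ.

Initial momentum:
p₀ = h/λ = 6.6261e-34/6.3900e-11 = 1.0369e-23 kg·m/s

After scattering:
λ' = λ + Δλ = 63.9 + 2.2148 = 66.1148 pm
p' = h/λ' = 6.6261e-34/6.6115e-11 = 1.0022e-23 kg·m/s

Momentum is a vector; the scattered photon's direction makes angle θ = 85° with the incident direction. The magnitude of the vector change Δp⃗ = p⃗₀ − p⃗' is found from the law of cosines:
|Δp⃗|² = p₀² + p'² − 2p₀p'cos θ
|Δp⃗|² = (1.0369e-23)² + (1.0022e-23)² − 2·1.0369e-23·1.0022e-23·cos(85°)
|Δp⃗| = 1.3779e-23 kg·m/s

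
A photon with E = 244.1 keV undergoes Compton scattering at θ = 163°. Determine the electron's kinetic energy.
117.9182 keV

By energy conservation: K_e = E_initial - E_final

First find the scattered photon energy:
Initial wavelength: λ = hc/E = 5.0792 pm
Compton shift: Δλ = λ_C(1 - cos(163°)) = 4.7466 pm
Final wavelength: λ' = 5.0792 + 4.7466 = 9.8258 pm
Final photon energy: E' = hc/λ' = 126.1818 keV

Electron kinetic energy:
K_e = E - E' = 244.1000 - 126.1818 = 117.9182 keV

(Intermediate values are shown rounded; full precision is carried through to the final answer.)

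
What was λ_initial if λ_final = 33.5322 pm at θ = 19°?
33.4000 pm

From λ' = λ + Δλ, we have λ = λ' - Δλ

First calculate the Compton shift:
Δλ = λ_C(1 - cos θ)
Δλ = 2.4263 × (1 - cos(19°))
Δλ = 2.4263 × 0.0545
Δλ = 0.1322 pm

Initial wavelength:
λ = λ' - Δλ
λ = 33.5322 - 0.1322
λ = 33.4000 pm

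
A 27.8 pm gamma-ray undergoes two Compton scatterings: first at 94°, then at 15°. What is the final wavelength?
30.4782 pm

Apply Compton shift twice:

First scattering at θ₁ = 94°:
Δλ₁ = λ_C(1 - cos(94°))
Δλ₁ = 2.4263 × 1.0698
Δλ₁ = 2.5956 pm

After first scattering:
λ₁ = 27.8 + 2.5956 = 30.3956 pm

Second scattering at θ₂ = 15°:
Δλ₂ = λ_C(1 - cos(15°))
Δλ₂ = 2.4263 × 0.0341
Δλ₂ = 0.0827 pm

Final wavelength:
λ₂ = 30.3956 + 0.0827 = 30.4782 pm

Total shift: Δλ_total = 2.5956 + 0.0827 = 2.6782 pm

(Intermediate values are shown rounded; full precision is carried through to the final answer.)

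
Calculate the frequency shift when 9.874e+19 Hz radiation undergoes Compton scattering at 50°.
2.193e+19 Hz (decrease)

Convert frequency to wavelength (c = 299792458 m/s):
λ₀ = c/f₀ = 299792458/9.874e+19 = 3.0361805e-12 m = 3.0362 pm

Calculate Compton shift:
Δλ = λ_C(1 - cos(50°)) = 0.8667 pm

Final wavelength:
λ' = λ₀ + Δλ = 3.0362 + 0.8667 = 3.9029 pm

Final frequency:
f' = c/λ' = 299792458/3.9028885e-12 = 7.6812970e+19 Hz

Frequency shift (decrease):
Δf = f₀ - f' = 9.874e+19 - 7.6812970e+19 = 2.193e+19 Hz

(Intermediate values are shown rounded; full precision is carried through to the final answer.)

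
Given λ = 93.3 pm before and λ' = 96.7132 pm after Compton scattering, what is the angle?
114.00°

First find the wavelength shift:
Δλ = λ' - λ = 96.7132 - 93.3 = 3.4132 pm

Using Δλ = λ_C(1 - cos θ), with λ_C = h/(m_e·c) ≈ 2.42631024 pm:
cos θ = 1 - Δλ/λ_C
cos θ = 1 - 3.4132/2.42631024
cos θ = -0.406745

θ = arccos(-0.406745)
θ = 114.00°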